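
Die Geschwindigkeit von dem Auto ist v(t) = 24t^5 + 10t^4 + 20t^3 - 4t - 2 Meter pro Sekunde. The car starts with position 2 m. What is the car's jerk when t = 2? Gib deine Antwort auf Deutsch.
Ausgehend von der Geschwindigkeit v(t) = 24·t^5 + 10·t^4 + 20·t^3 - 4·t - 2, nehmen wir 2 Ableitungen. Die Ableitung von der Geschwindigkeit ergibt die Beschleunigung: a(t) = 120·t^4 + 40·t^3 + 60·t^2 - 4. Die Ableitung von der Beschleunigung ergibt den Ruck: j(t) = 480·t^3 + 120·t^2 + 120·t. Mit j(t) = 480·t^3 + 120·t^2 + 120·t und Einsetzen von t = 2, finden wir j = 4560.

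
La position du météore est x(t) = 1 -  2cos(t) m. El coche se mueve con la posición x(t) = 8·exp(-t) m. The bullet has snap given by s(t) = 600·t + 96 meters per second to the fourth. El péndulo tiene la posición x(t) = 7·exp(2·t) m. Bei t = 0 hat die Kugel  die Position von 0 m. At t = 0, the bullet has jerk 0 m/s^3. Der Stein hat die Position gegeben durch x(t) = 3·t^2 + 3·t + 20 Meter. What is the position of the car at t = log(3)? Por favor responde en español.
Usando x(t) = 8·exp(-t) y sustituyendo t = log(3), encontramos x = 8/3.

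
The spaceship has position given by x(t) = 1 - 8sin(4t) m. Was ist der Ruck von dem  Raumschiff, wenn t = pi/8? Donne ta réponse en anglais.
Starting from position x(t) = 1 - 8·sin(4·t), we take 3 derivatives. Taking d/dt of x(t), we find v(t) = -32·cos(4·t). Taking d/dt of v(t), we find a(t) = 128·sin(4·t). Differentiating acceleration, we get jerk: j(t) = 512·cos(4·t). We have jerk j(t) = 512·cos(4·t). Substituting t = pi/8: j(pi/8) = 0.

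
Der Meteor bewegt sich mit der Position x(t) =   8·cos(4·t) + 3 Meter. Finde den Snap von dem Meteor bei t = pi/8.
Um dies zu lösen, müssen wir 4 Ableitungen unserer Gleichung für die Position x(t) = 8·cos(4·t) + 3 nehmen. Die Ableitung von der Position ergibt die Geschwindigkeit: v(t) = -32·sin(4·t). Mit d/dt von v(t) finden wir a(t) = -128·cos(4·t). Mit d/dt von a(t) finden wir j(t) = 512·sin(4·t). Durch Ableiten von dem Ruck erhalten wir den Snap: s(t) = 2048·cos(4·t). Aus der Gleichung für den Snap s(t) = 2048·cos(4·t), setzen wir t = pi/8 ein und erhalten s = 0.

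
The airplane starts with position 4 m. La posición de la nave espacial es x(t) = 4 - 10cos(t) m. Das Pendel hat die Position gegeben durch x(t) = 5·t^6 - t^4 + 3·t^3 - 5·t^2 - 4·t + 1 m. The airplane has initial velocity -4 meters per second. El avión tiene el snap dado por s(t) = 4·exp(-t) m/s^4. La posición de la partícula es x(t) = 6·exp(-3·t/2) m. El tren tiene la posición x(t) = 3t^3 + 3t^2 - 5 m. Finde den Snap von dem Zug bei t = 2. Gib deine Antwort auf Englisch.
To solve this, we need to take 4 derivatives of our position equation x(t) = 3·t^3 + 3·t^2 - 5. Differentiating position, we get velocity: v(t) = 9·t^2 + 6·t. Taking d/dt of v(t), we find a(t) = 18·t + 6. The derivative of acceleration gives jerk: j(t) = 18. Taking d/dt of j(t), we find s(t) = 0. From the given snap equation s(t) = 0, we substitute t = 2 to get s = 0.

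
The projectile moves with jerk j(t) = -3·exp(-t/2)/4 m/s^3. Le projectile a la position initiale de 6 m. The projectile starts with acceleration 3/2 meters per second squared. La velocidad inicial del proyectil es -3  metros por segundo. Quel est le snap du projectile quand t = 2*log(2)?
Nous devons dériver notre équation du jerk j(t) = -3·exp(-t/2)/4 1 fois. En dérivant le jerk, nous obtenons le snap: s(t) = 3·exp(-t/2)/8. De l'équation du snap s(t) = 3·exp(-t/2)/8, nous substituons t = 2*log(2) pour obtenir s = 3/16.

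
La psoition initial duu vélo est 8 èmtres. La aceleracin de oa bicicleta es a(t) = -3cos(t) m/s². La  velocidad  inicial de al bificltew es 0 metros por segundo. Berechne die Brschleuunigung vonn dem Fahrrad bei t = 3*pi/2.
Mit a(t) = -3·cos(t) und Einsetzen von t = 3*pi/2, finden wir a = 0.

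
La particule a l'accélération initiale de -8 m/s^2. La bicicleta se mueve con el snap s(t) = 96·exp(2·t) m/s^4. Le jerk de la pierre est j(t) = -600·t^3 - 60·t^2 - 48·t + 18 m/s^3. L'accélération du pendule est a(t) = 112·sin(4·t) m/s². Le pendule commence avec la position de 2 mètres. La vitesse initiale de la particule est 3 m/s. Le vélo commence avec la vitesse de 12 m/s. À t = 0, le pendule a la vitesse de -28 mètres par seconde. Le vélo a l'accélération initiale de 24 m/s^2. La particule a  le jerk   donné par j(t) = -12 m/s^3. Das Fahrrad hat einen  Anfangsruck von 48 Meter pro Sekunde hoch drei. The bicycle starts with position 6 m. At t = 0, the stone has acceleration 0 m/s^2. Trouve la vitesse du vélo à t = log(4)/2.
Nous devons intégrer notre équation du snap s(t) = 96·exp(2·t) 3 fois. En prenant ∫s(t)dt et en appliquant j(0) = 48, nous trouvons j(t) = 48·exp(2·t). La primitive du jerk, avec a(0) = 24, donne l'accélération: a(t) = 24·exp(2·t). En intégrant l'accélération et en utilisant la condition initiale v(0) = 12, nous obtenons v(t) = 12·exp(2·t). Nous avons la vitesse v(t) = 12·exp(2·t). En substituant t = log(4)/2: v(log(4)/2) = 48.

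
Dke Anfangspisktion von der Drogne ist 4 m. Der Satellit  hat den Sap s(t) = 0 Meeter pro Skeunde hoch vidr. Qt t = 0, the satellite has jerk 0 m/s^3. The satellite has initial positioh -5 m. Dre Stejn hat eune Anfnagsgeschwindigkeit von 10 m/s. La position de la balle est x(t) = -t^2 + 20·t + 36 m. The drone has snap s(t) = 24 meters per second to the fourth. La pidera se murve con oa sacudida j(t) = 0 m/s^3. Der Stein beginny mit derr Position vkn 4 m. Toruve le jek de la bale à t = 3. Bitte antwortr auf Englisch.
Starting from position x(t) = -t^2 + 20·t + 36, we take 3 derivatives. Taking d/dt of x(t), we find v(t) = 20 - 2·t. Taking d/dt of v(t), we find a(t) = -2. The derivative of acceleration gives jerk: j(t) = 0. From the given jerk equation j(t) = 0, we substitute t = 3 to get j = 0.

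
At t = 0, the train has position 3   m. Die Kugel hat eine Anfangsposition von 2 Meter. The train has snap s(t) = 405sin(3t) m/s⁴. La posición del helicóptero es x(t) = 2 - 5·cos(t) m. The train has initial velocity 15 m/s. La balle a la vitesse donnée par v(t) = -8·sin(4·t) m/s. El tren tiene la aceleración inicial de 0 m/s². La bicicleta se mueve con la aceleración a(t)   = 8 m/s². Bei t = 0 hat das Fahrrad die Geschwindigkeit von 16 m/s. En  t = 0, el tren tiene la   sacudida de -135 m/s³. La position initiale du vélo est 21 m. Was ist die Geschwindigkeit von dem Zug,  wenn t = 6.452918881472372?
Wir müssen unsere Gleichung für den Snap s(t) = 405·sin(3·t) 3-mal integrieren. Die Stammfunktion von dem Snap ist der Ruck. Mit j(0) = -135 erhalten wir j(t) = -135·cos(3·t). Die Stammfunktion von dem Ruck, mit a(0) = 0, ergibt die Beschleunigung: a(t) = -45·sin(3·t). Mit ∫a(t)dt und Anwendung von v(0) = 15, finden wir v(t) = 15·cos(3·t). Mit v(t) = 15·cos(3·t) und Einsetzen von t = 6.452918881472372, finden wir v = 13.0970162660280.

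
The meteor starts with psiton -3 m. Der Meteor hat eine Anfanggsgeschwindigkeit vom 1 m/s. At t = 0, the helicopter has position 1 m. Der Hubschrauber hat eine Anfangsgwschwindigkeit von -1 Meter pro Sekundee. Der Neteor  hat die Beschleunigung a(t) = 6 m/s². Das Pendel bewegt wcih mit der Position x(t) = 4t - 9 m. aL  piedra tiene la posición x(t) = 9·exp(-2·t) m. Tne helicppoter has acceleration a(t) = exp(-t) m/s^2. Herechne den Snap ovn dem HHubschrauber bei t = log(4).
Wir müssen unsere Gleichung für die Beschleunigung a(t) = exp(-t) 2-mal ableiten. Die Ableitung von der Beschleunigung ergibt den Ruck: j(t) = -exp(-t). Die Ableitung von dem Ruck ergibt den Snap: s(t) = exp(-t). Wir haben den Snap s(t) = exp(-t). Durch Einsetzen von t = log(4): s(log(4)) = 1/4.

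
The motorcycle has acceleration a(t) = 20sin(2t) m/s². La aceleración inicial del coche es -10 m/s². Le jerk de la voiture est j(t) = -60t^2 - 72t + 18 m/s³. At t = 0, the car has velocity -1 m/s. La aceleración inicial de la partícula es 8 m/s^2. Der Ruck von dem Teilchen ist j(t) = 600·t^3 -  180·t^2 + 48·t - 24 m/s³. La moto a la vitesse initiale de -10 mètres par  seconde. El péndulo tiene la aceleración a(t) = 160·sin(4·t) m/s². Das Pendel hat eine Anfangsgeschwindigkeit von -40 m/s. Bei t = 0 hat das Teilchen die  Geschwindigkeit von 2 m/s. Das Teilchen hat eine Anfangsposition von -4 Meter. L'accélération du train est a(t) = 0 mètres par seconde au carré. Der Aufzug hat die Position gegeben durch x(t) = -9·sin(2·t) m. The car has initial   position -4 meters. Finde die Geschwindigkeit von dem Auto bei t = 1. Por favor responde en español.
Debemos encontrar la integral de nuestra ecuación de la sacudida j(t) = -60·t^2 - 72·t + 18 2 veces. La antiderivada de la sacudida es la aceleración. Usando a(0) = -10, obtenemos a(t) = -20·t^3 - 36·t^2 + 18·t - 10. Tomando ∫a(t)dt y aplicando v(0) = -1, encontramos v(t) = -5·t^4 - 12·t^3 + 9·t^2 - 10·t - 1. De la ecuación de la velocidad v(t) = -5·t^4 - 12·t^3 + 9·t^2 - 10·t - 1, sustituimos t = 1 para obtener v = -19.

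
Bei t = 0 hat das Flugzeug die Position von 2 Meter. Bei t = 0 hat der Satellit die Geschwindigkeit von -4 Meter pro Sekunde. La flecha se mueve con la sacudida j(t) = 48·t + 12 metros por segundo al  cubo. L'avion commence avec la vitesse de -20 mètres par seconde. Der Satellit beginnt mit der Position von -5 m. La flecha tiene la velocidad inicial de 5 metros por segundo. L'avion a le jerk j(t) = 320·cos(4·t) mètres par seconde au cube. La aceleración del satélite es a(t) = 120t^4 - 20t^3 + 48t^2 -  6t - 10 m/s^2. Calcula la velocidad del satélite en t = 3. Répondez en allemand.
Wir müssen unsere Gleichung für die Beschleunigung a(t) = 120·t^4 - 20·t^3 + 48·t^2 - 6·t - 10 1-mal integrieren. Mit ∫a(t)dt und Anwendung von v(0) = -4, finden wir v(t) = 24·t^5 - 5·t^4 + 16·t^3 - 3·t^2 - 10·t - 4. Mit v(t) = 24·t^5 - 5·t^4 + 16·t^3 - 3·t^2 - 10·t - 4 und Einsetzen von t = 3, finden wir v = 5798.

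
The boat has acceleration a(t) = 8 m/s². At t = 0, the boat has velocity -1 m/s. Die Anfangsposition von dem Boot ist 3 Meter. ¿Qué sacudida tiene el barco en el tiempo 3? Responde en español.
Para resolver esto, necesitamos tomar 1 derivada de nuestra ecuación de la aceleración a(t) = 8. Tomando d/dt de a(t), encontramos j(t) = 0. Tenemos la sacudida j(t) = 0. Sustituyendo t = 3: j(3) = 0.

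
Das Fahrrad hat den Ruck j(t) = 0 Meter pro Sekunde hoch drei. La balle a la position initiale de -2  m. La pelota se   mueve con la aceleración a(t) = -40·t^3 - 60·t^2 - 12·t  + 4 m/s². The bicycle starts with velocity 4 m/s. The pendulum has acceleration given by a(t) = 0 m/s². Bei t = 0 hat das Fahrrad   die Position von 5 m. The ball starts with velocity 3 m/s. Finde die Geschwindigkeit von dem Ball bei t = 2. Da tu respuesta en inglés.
Starting from acceleration a(t) = -40·t^3 - 60·t^2 - 12·t + 4, we take 1 integral. Integrating acceleration and using the initial condition v(0) = 3, we get v(t) = -10·t^4 - 20·t^3 - 6·t^2 + 4·t + 3. We have velocity v(t) = -10·t^4 - 20·t^3 - 6·t^2 + 4·t + 3. Substituting t = 2: v(2) = -333.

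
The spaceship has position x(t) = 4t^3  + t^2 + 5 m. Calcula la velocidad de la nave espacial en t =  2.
Partiendo de la posición x(t) = 4·t^3 + t^2 + 5, tomamos 1 derivada. Tomando d/dt de x(t), encontramos v(t) = 12·t^2 + 2·t. De la ecuación de la velocidad v(t) = 12·t^2 + 2·t, sustituimos t = 2 para obtener v = 52.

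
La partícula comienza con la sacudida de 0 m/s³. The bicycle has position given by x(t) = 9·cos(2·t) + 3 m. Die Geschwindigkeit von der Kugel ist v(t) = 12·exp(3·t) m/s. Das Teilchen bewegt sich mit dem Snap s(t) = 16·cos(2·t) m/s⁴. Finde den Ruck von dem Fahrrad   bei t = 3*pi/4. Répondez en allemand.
Um dies zu lösen, müssen wir 3 Ableitungen unserer Gleichung für die Position x(t) = 9·cos(2·t) + 3 nehmen. Die Ableitung von der Position ergibt die Geschwindigkeit: v(t) = -18·sin(2·t). Die Ableitung von der Geschwindigkeit ergibt die Beschleunigung: a(t) = -36·cos(2·t). Mit d/dt von a(t) finden wir j(t) = 72·sin(2·t). Mit j(t) = 72·sin(2·t) und Einsetzen von t = 3*pi/4, finden wir j = -72.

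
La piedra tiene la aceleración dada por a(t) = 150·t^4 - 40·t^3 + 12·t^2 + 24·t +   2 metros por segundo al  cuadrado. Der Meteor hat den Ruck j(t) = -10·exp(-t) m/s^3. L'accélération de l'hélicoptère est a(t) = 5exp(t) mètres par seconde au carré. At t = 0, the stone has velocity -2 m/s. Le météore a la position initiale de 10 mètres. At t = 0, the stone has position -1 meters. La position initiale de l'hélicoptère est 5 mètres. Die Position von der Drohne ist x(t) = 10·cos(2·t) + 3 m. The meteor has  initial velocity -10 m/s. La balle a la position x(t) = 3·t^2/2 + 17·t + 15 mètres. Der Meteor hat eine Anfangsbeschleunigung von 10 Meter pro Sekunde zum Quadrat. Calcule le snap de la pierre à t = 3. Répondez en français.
Nous devons dériver notre équation de l'accélération a(t) = 150·t^4 - 40·t^3 + 12·t^2 + 24·t + 2 2 fois. En dérivant l'accélération, nous obtenons le jerk: j(t) = 600·t^3 - 120·t^2 + 24·t + 24. La dérivée du jerk donne le snap: s(t) = 1800·t^2 - 240·t + 24. De l'équation du snap s(t) = 1800·t^2 - 240·t + 24, nous substituons t = 3 pour obtenir s = 15504.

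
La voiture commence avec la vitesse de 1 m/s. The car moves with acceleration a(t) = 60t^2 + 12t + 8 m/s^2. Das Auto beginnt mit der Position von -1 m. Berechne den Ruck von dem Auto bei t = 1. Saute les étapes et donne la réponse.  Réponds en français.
La réponse est 132.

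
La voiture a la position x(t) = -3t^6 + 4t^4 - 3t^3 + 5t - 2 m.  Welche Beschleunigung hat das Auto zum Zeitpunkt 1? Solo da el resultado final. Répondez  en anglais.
At t = 1, a = -60.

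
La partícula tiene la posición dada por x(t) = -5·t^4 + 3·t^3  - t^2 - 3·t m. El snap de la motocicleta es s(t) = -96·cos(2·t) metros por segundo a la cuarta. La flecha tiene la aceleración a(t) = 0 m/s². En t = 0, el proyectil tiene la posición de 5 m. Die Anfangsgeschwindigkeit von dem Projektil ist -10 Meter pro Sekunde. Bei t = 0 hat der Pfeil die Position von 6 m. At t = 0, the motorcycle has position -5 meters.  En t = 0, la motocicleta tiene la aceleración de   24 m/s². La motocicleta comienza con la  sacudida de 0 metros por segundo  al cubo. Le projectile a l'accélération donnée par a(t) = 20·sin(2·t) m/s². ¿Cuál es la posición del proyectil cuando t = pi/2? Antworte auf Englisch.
We need to integrate our acceleration equation a(t) = 20·sin(2·t) 2 times. Taking ∫a(t)dt and applying v(0) = -10, we find v(t) = -10·cos(2·t). Taking ∫v(t)dt and applying x(0) = 5, we find x(t) = 5 - 5·sin(2·t). We have position x(t) = 5 - 5·sin(2·t). Substituting t = pi/2: x(pi/2) = 5.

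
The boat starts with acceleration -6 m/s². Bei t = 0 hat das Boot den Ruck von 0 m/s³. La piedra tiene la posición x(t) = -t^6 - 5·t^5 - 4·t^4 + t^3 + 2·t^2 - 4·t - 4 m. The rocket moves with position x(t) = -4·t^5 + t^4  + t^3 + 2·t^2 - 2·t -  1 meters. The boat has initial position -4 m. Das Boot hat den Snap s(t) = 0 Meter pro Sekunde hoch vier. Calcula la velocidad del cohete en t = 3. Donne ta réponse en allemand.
Wir müssen unsere Gleichung für die Position x(t) = -4·t^5 + t^4 + t^3 + 2·t^2 - 2·t - 1 1-mal ableiten. Mit d/dt von x(t) finden wir v(t) = -20·t^4 + 4·t^3 + 3·t^2 + 4·t - 2. Mit v(t) = -20·t^4 + 4·t^3 + 3·t^2 + 4·t - 2 und Einsetzen von t = 3, finden wir v = -1475.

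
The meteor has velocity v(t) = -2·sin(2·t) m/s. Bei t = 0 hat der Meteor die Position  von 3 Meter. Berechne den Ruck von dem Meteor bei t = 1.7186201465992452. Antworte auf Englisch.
Starting from velocity v(t) = -2·sin(2·t), we take 2 derivatives. Taking d/dt of v(t), we find a(t) = -4·cos(2·t). Differentiating acceleration, we get jerk: j(t) = 8·sin(2·t). Using j(t) = 8·sin(2·t) and substituting t = 1.7186201465992452, we find j = -2.33087561657477.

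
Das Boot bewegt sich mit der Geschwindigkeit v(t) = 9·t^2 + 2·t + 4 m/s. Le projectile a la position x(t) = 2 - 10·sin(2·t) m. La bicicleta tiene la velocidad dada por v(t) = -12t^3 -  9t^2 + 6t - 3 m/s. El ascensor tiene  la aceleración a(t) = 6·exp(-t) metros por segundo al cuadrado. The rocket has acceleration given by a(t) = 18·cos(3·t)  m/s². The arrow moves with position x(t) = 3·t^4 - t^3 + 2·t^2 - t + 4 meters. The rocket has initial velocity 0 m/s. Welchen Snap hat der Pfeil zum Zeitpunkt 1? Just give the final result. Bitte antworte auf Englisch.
s(1) = 72.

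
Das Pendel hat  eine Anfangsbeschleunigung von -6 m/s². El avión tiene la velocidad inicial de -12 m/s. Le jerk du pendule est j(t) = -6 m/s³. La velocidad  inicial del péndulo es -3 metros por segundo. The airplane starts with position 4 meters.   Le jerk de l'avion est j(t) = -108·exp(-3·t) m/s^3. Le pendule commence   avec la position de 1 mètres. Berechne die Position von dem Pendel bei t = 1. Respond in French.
Nous devons trouver l'intégrale de notre équation du jerk j(t) = -6 3 fois. La primitive du jerk, avec a(0) = -6, donne l'accélération: a(t) = -6·t - 6. L'intégrale de l'accélération, avec v(0) = -3, donne la vitesse: v(t) = -3·t^2 - 6·t - 3. En prenant ∫v(t)dt et en appliquant x(0) = 1, nous trouvons x(t) = -t^3 - 3·t^2 - 3·t + 1. Nous avons la position x(t) = -t^3 - 3·t^2 - 3·t + 1. En substituant t = 1: x(1) = -6.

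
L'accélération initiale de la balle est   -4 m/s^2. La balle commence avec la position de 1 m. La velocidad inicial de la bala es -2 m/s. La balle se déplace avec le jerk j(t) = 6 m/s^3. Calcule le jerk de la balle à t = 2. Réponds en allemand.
Wir haben den Ruck j(t) = 6. Durch Einsetzen von t = 2: j(2) = 6.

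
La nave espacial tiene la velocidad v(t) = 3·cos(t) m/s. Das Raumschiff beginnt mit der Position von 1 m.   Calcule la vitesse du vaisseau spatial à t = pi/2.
De l'équation de la vitesse v(t) = 3·cos(t), nous substituons t = pi/2 pour obtenir v = 0.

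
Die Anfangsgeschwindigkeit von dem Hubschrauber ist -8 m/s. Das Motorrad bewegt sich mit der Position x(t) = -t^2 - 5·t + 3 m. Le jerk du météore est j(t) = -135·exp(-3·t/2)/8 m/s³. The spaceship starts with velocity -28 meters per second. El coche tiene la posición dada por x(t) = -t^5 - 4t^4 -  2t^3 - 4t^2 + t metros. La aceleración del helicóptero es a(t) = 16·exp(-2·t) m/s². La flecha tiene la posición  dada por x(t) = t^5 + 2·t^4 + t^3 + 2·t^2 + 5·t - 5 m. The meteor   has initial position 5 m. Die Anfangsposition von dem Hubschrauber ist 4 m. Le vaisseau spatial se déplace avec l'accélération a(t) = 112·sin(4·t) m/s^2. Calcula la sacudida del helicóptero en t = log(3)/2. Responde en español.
Para resolver esto, necesitamos tomar 1 derivada de nuestra ecuación de la aceleración a(t) = 16·exp(-2·t). Derivando la aceleración, obtenemos la sacudida: j(t) = -32·exp(-2·t). De la ecuación de la sacudida j(t) = -32·exp(-2·t), sustituimos t = log(3)/2 para obtener j = -32/3.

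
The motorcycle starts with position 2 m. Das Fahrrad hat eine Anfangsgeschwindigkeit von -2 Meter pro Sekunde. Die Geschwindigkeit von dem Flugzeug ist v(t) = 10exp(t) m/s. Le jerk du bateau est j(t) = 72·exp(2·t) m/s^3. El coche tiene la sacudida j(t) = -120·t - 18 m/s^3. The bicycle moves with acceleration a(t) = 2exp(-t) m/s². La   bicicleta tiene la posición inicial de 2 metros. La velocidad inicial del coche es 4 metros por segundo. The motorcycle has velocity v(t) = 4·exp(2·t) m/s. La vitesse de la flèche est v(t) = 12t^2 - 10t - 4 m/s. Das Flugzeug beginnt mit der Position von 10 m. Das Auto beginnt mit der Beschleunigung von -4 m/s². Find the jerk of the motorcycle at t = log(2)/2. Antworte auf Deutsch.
Um dies zu lösen, müssen wir 2 Ableitungen unserer Gleichung für die Geschwindigkeit v(t) = 4·exp(2·t) nehmen. Die Ableitung von der Geschwindigkeit ergibt die Beschleunigung: a(t) = 8·exp(2·t). Die Ableitung von der Beschleunigung ergibt den Ruck: j(t) = 16·exp(2·t). Wir haben den Ruck j(t) = 16·exp(2·t). Durch Einsetzen von t = log(2)/2: j(log(2)/2) = 32.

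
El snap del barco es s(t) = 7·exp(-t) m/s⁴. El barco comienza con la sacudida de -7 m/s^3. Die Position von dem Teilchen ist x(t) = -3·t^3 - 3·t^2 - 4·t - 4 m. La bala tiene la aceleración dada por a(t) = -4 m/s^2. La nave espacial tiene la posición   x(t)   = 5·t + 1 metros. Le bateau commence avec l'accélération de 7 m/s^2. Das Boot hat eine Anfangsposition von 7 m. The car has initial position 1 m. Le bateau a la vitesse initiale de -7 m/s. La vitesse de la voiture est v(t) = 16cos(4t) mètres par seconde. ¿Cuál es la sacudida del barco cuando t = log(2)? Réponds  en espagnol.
Para resolver esto, necesitamos tomar 1 antiderivada de nuestra ecuación del snap s(t) = 7·exp(-t). La integral del snap es la sacudida. Usando j(0) = -7, obtenemos j(t) = -7·exp(-t). Usando j(t) = -7·exp(-t) y sustituyendo t = log(2), encontramos j = -7/2.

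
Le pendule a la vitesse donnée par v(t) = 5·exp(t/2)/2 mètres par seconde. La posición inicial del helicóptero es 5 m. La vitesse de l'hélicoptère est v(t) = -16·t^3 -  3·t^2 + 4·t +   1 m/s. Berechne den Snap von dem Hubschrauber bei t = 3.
Wir müssen unsere Gleichung für die Geschwindigkeit v(t) = -16·t^3 - 3·t^2 + 4·t + 1 3-mal ableiten. Durch Ableiten von der Geschwindigkeit erhalten wir die Beschleunigung: a(t) = -48·t^2 - 6·t + 4. Mit d/dt von a(t) finden wir j(t) = -96·t - 6. Durch Ableiten von dem Ruck erhalten wir den Snap: s(t) = -96. Mit s(t) = -96 und Einsetzen von t = 3, finden wir s = -96.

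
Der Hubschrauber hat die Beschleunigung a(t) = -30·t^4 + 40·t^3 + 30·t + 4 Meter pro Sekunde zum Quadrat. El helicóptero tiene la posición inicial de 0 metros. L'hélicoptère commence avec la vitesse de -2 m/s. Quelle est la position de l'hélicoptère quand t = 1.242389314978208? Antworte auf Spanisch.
Debemos encontrar la integral de nuestra ecuación de la aceleración a(t) = -30·t^4 + 40·t^3 + 30·t + 4 2 veces. Tomando ∫a(t)dt y aplicando v(0) = -2, encontramos v(t) = -6·t^5 + 10·t^4 + 15·t^2 + 4·t - 2. Tomando ∫v(t)dt y aplicando x(0) = 0, encontramos x(t) = -t^6 + 2·t^5 + 5·t^3 + 2·t^2 - 2·t. De la ecuación de la posición x(t) = -t^6 + 2·t^5 + 5·t^3 + 2·t^2 - 2·t, sustituimos t = 1.242389314978208 para obtener x = 12.4331284472864.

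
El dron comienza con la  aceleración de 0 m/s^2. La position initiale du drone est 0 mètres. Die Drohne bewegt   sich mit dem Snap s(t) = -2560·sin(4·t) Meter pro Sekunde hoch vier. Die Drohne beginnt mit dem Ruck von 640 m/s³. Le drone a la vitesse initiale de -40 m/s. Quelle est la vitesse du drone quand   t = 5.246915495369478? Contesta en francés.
Nous devons intégrer notre équation du snap s(t) = -2560·sin(4·t) 3 fois. En intégrant le snap et en utilisant la condition initiale j(0) = 640, nous obtenons j(t) = 640·cos(4·t). En prenant ∫j(t)dt et en appliquant a(0) = 0, nous trouvons a(t) = 160·sin(4·t). La primitive de l'accélération, avec v(0) = -40, donne la vitesse: v(t) = -40·cos(4·t). De l'équation de la vitesse v(t) = -40·cos(4·t), nous substituons t = 5.246915495369478 pour obtenir v = 21.4946064149928.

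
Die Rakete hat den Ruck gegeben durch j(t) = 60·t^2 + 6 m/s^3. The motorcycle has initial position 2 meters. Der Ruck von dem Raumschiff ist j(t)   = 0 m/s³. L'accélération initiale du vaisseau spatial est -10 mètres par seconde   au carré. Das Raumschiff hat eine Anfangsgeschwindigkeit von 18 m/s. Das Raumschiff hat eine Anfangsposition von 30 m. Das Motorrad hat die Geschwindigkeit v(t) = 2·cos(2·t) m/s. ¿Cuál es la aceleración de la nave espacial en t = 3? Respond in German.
Wir müssen die Stammfunktion unserer Gleichung für den Ruck j(t) = 0 1-mal finden. Mit ∫j(t)dt und Anwendung von a(0) = -10, finden wir a(t) = -10. Aus der Gleichung für die Beschleunigung a(t) = -10, setzen wir t = 3 ein und erhalten a = -10.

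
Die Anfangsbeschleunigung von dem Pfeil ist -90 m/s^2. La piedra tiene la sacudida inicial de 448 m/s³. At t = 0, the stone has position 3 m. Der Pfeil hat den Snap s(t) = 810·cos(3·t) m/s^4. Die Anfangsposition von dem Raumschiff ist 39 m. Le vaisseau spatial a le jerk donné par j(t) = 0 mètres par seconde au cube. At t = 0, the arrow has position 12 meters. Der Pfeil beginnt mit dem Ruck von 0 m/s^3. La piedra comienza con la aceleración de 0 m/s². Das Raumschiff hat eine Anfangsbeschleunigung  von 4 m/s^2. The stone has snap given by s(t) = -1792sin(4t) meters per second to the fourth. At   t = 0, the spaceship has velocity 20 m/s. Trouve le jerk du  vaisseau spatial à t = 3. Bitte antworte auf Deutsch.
Wir haben den Ruck j(t) = 0. Durch Einsetzen von t = 3: j(3) = 0.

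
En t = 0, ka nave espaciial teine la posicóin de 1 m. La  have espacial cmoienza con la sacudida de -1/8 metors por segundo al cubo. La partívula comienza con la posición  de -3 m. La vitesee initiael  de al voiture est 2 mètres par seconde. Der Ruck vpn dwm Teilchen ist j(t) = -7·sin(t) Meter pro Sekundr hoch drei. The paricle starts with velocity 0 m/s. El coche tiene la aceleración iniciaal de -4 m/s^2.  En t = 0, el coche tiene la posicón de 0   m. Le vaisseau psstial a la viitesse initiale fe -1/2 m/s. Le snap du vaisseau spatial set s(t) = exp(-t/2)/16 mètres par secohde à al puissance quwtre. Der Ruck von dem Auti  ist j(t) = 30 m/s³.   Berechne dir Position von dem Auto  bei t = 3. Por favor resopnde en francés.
Nous devons trouver l'intégrale de notre équation du jerk j(t) = 30 3 fois. En prenant ∫j(t)dt et en appliquant a(0) = -4, nous trouvons a(t) = 30·t - 4. En intégrant l'accélération et en utilisant la condition initiale v(0) = 2, nous obtenons v(t) = 15·t^2 - 4·t + 2. En prenant ∫v(t)dt et en appliquant x(0) = 0, nous trouvons x(t) = 5·t^3 - 2·t^2 + 2·t. Nous avons la position x(t) = 5·t^3 - 2·t^2 + 2·t. En substituant t = 3: x(3) = 123.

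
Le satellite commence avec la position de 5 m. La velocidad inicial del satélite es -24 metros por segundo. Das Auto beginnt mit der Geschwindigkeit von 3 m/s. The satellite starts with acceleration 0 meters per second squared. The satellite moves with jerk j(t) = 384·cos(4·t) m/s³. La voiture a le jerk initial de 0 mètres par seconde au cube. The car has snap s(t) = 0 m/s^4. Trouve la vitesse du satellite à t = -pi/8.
Nous devons trouver la primitive de notre équation du jerk j(t) = 384·cos(4·t) 2 fois. La primitive du jerk, avec a(0) = 0, donne l'accélération: a(t) = 96·sin(4·t). En prenant ∫a(t)dt et en appliquant v(0) = -24, nous trouvons v(t) = -24·cos(4·t). Nous avons la vitesse v(t) = -24·cos(4·t). En substituant t = -pi/8: v(-pi/8) = 0.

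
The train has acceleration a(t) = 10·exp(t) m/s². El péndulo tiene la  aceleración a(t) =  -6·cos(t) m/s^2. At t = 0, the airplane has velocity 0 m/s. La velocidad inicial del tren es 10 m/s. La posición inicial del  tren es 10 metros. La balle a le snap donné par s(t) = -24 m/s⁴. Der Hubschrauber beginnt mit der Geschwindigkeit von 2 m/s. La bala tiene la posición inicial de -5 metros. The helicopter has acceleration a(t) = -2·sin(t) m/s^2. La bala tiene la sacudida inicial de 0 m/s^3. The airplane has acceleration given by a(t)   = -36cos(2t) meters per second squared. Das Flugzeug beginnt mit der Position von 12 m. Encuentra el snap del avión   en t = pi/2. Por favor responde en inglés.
To solve this, we need to take 2 derivatives of our acceleration equation a(t) = -36·cos(2·t). The derivative of acceleration gives jerk: j(t) = 72·sin(2·t). Taking d/dt of j(t), we find s(t) = 144·cos(2·t). Using s(t) = 144·cos(2·t) and substituting t = pi/2, we find s = -144.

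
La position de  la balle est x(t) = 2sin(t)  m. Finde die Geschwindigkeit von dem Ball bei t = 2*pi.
Um dies zu lösen, müssen wir 1 Ableitung unserer Gleichung für die Position x(t) = 2·sin(t) nehmen. Durch Ableiten von der Position erhalten wir die Geschwindigkeit: v(t) = 2·cos(t). Wir haben die Geschwindigkeit v(t) = 2·cos(t). Durch Einsetzen von t = 2*pi: v(2*pi) = 2.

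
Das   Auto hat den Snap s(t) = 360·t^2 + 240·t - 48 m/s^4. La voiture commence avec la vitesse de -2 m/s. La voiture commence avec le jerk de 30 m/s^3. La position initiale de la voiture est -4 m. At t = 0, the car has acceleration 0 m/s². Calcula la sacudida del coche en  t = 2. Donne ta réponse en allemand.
Um dies zu lösen, müssen wir 1 Stammfunktion unserer Gleichung für den Snap s(t) = 360·t^2 + 240·t - 48 finden. Durch Integration von dem Snap und Verwendung der Anfangsbedingung j(0) = 30, erhalten wir j(t) = 120·t^3 + 120·t^2 - 48·t + 30. Aus der Gleichung für den Ruck j(t) = 120·t^3 + 120·t^2 - 48·t + 30, setzen wir t = 2 ein und erhalten j = 1374.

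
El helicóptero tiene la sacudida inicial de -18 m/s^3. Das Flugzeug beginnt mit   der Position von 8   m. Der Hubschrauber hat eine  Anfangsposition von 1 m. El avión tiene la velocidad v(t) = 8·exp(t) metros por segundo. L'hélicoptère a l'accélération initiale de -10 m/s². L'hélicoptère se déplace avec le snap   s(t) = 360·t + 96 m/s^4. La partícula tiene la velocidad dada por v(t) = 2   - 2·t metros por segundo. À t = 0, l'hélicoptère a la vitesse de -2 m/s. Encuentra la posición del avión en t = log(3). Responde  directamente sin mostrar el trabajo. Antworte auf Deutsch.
Die Position bei t = log(3) ist x = 24.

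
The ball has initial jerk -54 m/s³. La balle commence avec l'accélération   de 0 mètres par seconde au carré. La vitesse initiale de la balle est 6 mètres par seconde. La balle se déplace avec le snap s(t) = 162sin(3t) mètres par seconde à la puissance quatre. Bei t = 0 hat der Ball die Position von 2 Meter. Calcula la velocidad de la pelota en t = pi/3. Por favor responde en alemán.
Wir müssen unsere Gleichung für den Snap s(t) = 162·sin(3·t) 3-mal integrieren. Die Stammfunktion von dem Snap ist der Ruck. Mit j(0) = -54 erhalten wir j(t) = -54·cos(3·t). Das Integral von dem Ruck ist die Beschleunigung. Mit a(0) = 0 erhalten wir a(t) = -18·sin(3·t). Das Integral von der Beschleunigung ist die Geschwindigkeit. Mit v(0) = 6 erhalten wir v(t) = 6·cos(3·t). Wir haben die Geschwindigkeit v(t) = 6·cos(3·t). Durch Einsetzen von t = pi/3: v(pi/3) = -6.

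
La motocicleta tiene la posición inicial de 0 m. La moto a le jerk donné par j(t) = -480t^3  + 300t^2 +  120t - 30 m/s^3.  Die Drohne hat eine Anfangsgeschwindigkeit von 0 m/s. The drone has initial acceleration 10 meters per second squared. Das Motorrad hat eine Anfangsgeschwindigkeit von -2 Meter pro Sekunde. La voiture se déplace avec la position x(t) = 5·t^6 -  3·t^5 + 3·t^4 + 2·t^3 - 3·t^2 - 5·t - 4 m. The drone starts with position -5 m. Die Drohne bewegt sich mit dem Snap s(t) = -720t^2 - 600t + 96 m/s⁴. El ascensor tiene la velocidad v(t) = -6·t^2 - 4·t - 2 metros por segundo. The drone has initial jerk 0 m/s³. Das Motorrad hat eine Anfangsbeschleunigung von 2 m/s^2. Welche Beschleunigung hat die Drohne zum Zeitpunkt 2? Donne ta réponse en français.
En partant du snap s(t) = -720·t^2 - 600·t + 96, nous prenons 2 primitives. L'intégrale du snap, avec j(0) = 0, donne le jerk: j(t) = 12·t·(-20·t^2 - 25·t + 8). En intégrant le jerk et en utilisant la condition initiale a(0) = 10, nous obtenons a(t) = -60·t^4 - 100·t^3 + 48·t^2 + 10. Nous avons l'accélération a(t) = -60·t^4 - 100·t^3 + 48·t^2 + 10. En substituant t = 2: a(2) = -1558.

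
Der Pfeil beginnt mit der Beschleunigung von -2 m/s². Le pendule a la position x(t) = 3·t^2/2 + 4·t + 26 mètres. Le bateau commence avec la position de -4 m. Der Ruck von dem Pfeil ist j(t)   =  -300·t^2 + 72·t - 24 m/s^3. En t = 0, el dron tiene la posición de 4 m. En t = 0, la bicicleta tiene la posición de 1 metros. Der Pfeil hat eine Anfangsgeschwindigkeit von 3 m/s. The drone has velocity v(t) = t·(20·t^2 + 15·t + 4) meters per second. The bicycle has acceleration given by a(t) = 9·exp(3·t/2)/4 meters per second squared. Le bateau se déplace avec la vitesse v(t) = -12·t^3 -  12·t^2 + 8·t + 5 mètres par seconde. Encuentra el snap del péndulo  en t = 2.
Debemos derivar nuestra ecuación de la posición x(t) = 3·t^2/2 + 4·t + 26 4 veces. La derivada de la posición da la velocidad: v(t) = 3·t + 4. Tomando d/dt de v(t), encontramos a(t) = 3. Tomando d/dt de a(t), encontramos j(t) = 0. Derivando la sacudida, obtenemos el snap: s(t) = 0. Usando s(t) = 0 y sustituyendo t = 2, encontramos s = 0.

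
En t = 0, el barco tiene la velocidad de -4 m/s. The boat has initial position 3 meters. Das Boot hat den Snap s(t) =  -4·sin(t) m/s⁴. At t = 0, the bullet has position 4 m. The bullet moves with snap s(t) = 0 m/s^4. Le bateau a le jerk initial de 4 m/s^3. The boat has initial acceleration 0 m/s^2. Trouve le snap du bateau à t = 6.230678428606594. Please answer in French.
De l'équation du snap s(t) = -4·sin(t), nous substituons t = 6.230678428606594 pour obtenir s = 0.209931020921306.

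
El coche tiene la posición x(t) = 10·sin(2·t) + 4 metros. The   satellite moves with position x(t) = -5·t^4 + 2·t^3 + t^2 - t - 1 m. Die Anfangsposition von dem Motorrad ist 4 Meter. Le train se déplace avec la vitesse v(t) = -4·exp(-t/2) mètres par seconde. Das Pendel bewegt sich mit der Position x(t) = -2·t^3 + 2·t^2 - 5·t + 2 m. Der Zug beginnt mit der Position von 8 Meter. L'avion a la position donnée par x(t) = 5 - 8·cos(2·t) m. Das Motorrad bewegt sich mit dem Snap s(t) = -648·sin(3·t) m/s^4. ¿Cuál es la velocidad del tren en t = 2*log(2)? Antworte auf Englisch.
From the given velocity equation v(t) = -4·exp(-t/2), we substitute t = 2*log(2) to get v = -2.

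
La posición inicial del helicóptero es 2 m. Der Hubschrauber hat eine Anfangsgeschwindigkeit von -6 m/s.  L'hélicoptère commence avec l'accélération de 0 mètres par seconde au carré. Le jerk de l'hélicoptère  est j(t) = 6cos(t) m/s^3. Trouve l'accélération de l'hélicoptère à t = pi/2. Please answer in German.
Ausgehend von dem Ruck j(t) = 6·cos(t), nehmen wir 1 Integral. Durch Integration von dem Ruck und Verwendung der Anfangsbedingung a(0) = 0, erhalten wir a(t) = 6·sin(t). Mit a(t) = 6·sin(t) und Einsetzen von t = pi/2, finden wir a = 6.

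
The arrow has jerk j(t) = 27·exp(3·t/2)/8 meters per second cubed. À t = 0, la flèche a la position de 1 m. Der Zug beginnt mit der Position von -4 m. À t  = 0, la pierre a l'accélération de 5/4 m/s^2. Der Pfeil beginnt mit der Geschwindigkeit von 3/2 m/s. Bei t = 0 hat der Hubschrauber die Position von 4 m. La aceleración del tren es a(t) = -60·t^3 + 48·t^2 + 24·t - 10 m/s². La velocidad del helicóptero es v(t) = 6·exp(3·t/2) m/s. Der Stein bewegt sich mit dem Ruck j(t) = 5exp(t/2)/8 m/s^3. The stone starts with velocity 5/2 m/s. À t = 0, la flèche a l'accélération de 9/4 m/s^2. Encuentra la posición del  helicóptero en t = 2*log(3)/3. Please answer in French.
Nous devons trouver l'intégrale de notre équation de la vitesse v(t) = 6·exp(3·t/2) 1 fois. L'intégrale de la vitesse est la position. En utilisant x(0) = 4, nous obtenons x(t) = 4·exp(3·t/2). En utilisant x(t) = 4·exp(3·t/2) et en substituant t = 2*log(3)/3, nous trouvons x = 12.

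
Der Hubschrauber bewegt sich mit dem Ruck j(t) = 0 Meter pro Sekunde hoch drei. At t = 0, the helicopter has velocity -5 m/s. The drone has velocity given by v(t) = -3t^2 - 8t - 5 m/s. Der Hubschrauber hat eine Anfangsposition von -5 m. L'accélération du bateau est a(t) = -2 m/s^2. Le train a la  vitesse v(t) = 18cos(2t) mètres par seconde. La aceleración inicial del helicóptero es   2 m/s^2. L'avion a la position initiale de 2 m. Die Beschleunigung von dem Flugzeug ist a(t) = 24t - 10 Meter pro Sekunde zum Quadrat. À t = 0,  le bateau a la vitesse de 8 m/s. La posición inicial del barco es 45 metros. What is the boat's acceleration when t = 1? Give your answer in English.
From the given acceleration equation a(t) = -2, we substitute t = 1 to get a = -2.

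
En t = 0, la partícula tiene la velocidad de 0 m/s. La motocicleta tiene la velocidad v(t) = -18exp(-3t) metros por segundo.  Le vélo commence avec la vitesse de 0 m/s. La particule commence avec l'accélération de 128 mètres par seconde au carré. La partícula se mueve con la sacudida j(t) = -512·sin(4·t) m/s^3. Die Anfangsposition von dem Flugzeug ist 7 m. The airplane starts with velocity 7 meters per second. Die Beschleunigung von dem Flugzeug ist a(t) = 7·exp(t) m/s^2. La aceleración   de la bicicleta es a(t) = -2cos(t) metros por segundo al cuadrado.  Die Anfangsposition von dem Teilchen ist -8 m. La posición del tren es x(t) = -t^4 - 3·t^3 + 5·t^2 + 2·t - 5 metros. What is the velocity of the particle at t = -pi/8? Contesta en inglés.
We must find the antiderivative of our jerk equation j(t) = -512·sin(4·t) 2 times. Taking ∫j(t)dt and applying a(0) = 128, we find a(t) = 128·cos(4·t). The integral of acceleration is velocity. Using v(0) = 0, we get v(t) = 32·sin(4·t). From the given velocity equation v(t) = 32·sin(4·t), we substitute t = -pi/8 to get v = -32.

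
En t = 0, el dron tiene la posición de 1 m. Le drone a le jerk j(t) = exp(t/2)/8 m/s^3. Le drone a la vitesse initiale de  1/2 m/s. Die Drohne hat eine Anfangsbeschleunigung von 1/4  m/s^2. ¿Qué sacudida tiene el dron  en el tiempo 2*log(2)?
De la ecuación de la sacudida j(t) = exp(t/2)/8, sustituimos t = 2*log(2) para obtener j = 1/4.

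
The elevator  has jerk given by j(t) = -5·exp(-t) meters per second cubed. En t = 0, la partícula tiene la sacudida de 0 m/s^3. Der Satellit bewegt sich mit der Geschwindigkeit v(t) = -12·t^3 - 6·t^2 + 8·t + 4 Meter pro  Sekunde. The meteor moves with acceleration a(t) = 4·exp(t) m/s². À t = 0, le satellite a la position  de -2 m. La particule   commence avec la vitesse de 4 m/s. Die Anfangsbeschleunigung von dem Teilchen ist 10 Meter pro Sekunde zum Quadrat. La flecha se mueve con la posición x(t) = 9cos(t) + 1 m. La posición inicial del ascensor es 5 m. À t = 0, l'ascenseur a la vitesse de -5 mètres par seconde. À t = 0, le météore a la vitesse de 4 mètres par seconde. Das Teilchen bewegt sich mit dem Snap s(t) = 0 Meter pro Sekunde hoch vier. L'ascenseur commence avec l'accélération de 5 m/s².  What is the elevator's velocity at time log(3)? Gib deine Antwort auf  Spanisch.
Debemos encontrar la integral de nuestra ecuación de la sacudida j(t) = -5·exp(-t) 2 veces. La antiderivada de la sacudida, con a(0) = 5, da la aceleración: a(t) = 5·exp(-t). La antiderivada de la aceleración es la velocidad. Usando v(0) = -5, obtenemos v(t) = -5·exp(-t). De la ecuación de la velocidad v(t) = -5·exp(-t), sustituimos t = log(3) para obtener v = -5/3.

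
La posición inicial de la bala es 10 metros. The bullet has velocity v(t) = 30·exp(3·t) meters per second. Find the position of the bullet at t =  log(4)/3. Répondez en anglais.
To solve this, we need to take 1 integral of our velocity equation v(t) = 30·exp(3·t). Finding the integral of v(t) and using x(0) = 10: x(t) = 10·exp(3·t). Using x(t) = 10·exp(3·t) and substituting t = log(4)/3, we find x = 40.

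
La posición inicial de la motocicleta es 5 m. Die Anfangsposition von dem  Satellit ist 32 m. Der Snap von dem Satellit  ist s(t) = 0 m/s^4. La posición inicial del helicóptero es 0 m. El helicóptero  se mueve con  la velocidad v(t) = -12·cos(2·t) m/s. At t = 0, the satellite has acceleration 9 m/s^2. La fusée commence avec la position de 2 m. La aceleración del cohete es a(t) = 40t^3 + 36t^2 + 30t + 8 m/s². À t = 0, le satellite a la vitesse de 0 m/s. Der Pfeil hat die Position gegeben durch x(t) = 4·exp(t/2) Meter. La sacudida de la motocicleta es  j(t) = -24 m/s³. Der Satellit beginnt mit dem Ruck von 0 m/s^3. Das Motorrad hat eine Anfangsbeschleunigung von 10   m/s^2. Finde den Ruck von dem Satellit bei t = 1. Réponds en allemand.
Ausgehend von dem Snap s(t) = 0, nehmen wir 1 Integral. Durch Integration von dem Snap und Verwendung der Anfangsbedingung j(0) = 0, erhalten wir j(t) = 0. Mit j(t) = 0 und Einsetzen von t = 1, finden wir j = 0.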